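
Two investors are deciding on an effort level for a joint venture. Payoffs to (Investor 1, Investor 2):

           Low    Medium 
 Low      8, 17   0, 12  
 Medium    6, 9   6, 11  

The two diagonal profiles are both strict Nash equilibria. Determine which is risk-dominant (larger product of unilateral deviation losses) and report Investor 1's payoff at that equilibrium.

At both Low: Investor 1 loses 8 − 6 = 2 by deviating; Investor 2 loses 17 − 12 = 5. Product = 2·5 = 10.
At both Medium: Investor 1 loses 6 − 0 = 6 by deviating; Investor 2 loses 11 − 9 = 2. Product = 6·2 = 12.
12 > 10, so both Medium is risk-dominant. Investor 1's payoff there is 6.

6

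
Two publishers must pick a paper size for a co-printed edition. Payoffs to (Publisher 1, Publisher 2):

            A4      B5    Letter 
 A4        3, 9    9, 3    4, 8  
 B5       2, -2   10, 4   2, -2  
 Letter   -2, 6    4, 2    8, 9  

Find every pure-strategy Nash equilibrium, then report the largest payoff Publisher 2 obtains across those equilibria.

Both A4 is a pure NE (Publisher 1: 3 ≥ 2; Publisher 2: 9 ≥ 8). Publisher 2 gets 9.
Both B5 is a pure NE (Publisher 1: 10 ≥ 9; Publisher 2: 4 ≥ -2). Publisher 2 gets 4.
Both Letter is a pure NE (Publisher 1: 8 ≥ 4; Publisher 2: 9 ≥ 6). Publisher 2 gets 9.
Every other cell has a profitable deviation for at least one player. Highest of {9, 4, 9} is 9.

9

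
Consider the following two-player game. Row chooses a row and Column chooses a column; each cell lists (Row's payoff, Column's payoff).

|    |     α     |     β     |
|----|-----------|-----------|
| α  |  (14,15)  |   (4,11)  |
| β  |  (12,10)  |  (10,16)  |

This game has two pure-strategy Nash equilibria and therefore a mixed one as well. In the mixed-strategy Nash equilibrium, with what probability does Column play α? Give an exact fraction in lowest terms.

Column's mix q on α must make Row indifferent between α and β.
Row's payoff from α: 14q + 4(1−q). From β: 12q + 10(1−q).
Set equal: 2q = 6(1−q) → q = 6/8 = 3/4.

3/4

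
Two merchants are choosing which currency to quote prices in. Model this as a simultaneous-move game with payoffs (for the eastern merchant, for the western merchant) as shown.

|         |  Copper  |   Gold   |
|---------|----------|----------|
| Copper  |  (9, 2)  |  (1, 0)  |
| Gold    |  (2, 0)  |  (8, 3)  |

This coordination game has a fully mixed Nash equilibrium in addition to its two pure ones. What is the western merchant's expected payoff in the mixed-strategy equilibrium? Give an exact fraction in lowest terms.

The eastern merchant mixes with probability p on Copper, chosen so the western merchant is indifferent: 2p + 0(1−p) = 0p + 3(1−p) gives p = 3/5.
The western merchant's expected payoff is 2·3/5 + 0·2/5 = 6/5.

6/5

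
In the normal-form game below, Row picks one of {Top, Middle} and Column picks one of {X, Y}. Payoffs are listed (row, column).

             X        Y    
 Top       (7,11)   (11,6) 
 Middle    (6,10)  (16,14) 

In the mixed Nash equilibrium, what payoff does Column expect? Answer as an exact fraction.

94/9

Row mixes with probability p on Top, chosen so Column is indifferent: 11p + 10(1−p) = 6p + 14(1−p) gives p = 4/9.
Column's expected payoff is 11·4/9 + 10·5/9 = 94/9.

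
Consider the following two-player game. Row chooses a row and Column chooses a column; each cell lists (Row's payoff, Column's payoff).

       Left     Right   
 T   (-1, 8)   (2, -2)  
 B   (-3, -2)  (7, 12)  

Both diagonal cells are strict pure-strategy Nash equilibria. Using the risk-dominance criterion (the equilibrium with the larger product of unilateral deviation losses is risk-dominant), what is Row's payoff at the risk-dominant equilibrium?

7

At (T, Left): Row loses -1 − (-3) = 2 by deviating; Column loses 8 − (-2) = 10. Product = 2·10 = 20.
At (B, Right): Row loses 7 − 2 = 5 by deviating; Column loses 12 − (-2) = 14. Product = 5·14 = 70.
70 > 20, so (B, Right) is risk-dominant. Row's payoff there is 7.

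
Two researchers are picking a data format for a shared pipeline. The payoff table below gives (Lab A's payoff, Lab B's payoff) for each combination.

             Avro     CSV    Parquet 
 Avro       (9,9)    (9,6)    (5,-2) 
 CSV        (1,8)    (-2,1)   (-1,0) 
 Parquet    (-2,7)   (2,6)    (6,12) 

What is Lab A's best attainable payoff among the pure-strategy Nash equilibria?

9

Both Avro is a pure NE (Lab A: 9 ≥ 1; Lab B: 9 ≥ 6). Lab A gets 9.
Both Parquet is a pure NE (Lab A: 6 ≥ 5; Lab B: 12 ≥ 7). Lab A gets 6.
Every other cell has a profitable deviation for at least one player. Highest of {9, 6} is 9.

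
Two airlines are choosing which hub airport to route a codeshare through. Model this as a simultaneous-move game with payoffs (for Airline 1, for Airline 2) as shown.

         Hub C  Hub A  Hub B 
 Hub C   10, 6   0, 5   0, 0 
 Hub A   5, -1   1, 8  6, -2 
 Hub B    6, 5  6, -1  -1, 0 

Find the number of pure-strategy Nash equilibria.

Both Hub C: Airline 1 gets 10 (best alternative 6); Airline 2 gets 6 (best alternative 5). Neither deviates — NE.
Both Hub A is not a NE: Airline 1 would switch to Hub B (6 > 1).
No other cell survives both best-response checks, so there is 1 pure NE.

1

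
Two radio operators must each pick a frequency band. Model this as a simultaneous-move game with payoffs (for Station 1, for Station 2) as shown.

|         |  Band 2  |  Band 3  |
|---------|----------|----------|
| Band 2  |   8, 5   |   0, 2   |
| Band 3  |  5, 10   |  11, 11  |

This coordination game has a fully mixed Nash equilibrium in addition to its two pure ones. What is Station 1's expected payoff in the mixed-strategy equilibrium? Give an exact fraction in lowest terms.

Station 2 mixes with probability q on Band 2, chosen so Station 1 is indifferent: 8q + 0(1−q) = 5q + 11(1−q) gives q = 11/14.
Station 1's expected payoff (from either row, since indifferent) is 8·11/14 + 0·3/14 = 44/7.

44/7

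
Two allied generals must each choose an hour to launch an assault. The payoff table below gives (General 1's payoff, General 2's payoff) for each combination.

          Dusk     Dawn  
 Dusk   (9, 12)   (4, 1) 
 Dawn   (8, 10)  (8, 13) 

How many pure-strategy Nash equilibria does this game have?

Both Dusk: General 1 gets 9 (best alternative 8); General 2 gets 12 (best alternative 1). Neither deviates — NE.
Both Dawn: General 1 gets 8 (best alternative 4); General 2 gets 13 (best alternative 10). Neither deviates — NE.
(Dawn, Dusk) is not a NE: General 1 would switch to Dusk (9 > 8).
No other cell survives both best-response checks, so there are 2 pure NE.

2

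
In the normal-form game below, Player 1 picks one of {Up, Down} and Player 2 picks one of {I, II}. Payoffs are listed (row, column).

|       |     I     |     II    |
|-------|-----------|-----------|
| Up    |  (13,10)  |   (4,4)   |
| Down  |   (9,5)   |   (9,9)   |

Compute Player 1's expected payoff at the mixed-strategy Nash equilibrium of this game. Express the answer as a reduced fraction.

Player 2 mixes with probability q on I, chosen so Player 1 is indifferent: 13q + 4(1−q) = 9q + 9(1−q) gives q = 5/9.
Player 1's expected payoff (from either row, since indifferent) is 13·5/9 + 4·4/9 = 9.

9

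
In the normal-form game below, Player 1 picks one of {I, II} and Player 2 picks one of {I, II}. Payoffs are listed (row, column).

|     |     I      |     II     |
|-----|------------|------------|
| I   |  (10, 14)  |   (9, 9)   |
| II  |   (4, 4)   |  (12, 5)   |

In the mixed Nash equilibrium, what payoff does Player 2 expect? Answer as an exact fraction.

Player 1 mixes with probability p on I, chosen so Player 2 is indifferent: 14p + 4(1−p) = 9p + 5(1−p) gives p = 1/6.
Player 2's expected payoff is 14·1/6 + 4·5/6 = 17/3.

17/3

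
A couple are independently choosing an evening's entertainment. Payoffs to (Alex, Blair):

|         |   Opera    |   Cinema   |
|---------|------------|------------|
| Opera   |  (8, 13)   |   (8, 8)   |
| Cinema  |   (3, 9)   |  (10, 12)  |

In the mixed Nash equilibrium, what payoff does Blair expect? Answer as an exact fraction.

21/2

Alex mixes with probability p on Opera, chosen so Blair is indifferent: 13p + 9(1−p) = 8p + 12(1−p) gives p = 3/8.
Blair's expected payoff is 13·3/8 + 9·5/8 = 21/2.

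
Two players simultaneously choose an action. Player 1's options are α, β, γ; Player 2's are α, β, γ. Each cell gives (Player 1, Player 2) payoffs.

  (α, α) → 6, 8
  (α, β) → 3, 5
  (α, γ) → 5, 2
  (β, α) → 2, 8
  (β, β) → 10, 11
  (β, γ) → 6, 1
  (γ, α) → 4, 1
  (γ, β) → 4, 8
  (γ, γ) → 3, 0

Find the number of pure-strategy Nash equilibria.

2

Both α: Player 1 gets 6 (best alternative 4); Player 2 gets 8 (best alternative 5). Neither deviates — NE.
Both β: Player 1 gets 10 (best alternative 4); Player 2 gets 11 (best alternative 8). Neither deviates — NE.
Both γ is not a NE: Player 1 would switch to β (6 > 3).
No other cell survives both best-response checks, so there are 2 pure NE.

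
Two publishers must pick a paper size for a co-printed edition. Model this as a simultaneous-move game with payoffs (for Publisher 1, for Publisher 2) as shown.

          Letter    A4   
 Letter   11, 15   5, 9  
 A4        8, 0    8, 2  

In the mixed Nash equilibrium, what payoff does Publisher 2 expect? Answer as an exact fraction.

15/4

Publisher 1 mixes with probability p on Letter, chosen so Publisher 2 is indifferent: 15p + 0(1−p) = 9p + 2(1−p) gives p = 1/4.
Publisher 2's expected payoff is 15·1/4 + 0·3/4 = 15/4.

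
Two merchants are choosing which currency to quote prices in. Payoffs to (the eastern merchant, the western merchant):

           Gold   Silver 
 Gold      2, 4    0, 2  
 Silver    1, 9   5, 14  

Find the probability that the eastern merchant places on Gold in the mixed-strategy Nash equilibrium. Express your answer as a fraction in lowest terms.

5/7

The eastern merchant's mix p on Gold must make the western merchant indifferent between Gold and Silver.
The western merchant's payoff from Gold: 4p + 9(1−p). From Silver: 2p + 14(1−p).
Set equal: 2p = 5(1−p) → p = 5/7.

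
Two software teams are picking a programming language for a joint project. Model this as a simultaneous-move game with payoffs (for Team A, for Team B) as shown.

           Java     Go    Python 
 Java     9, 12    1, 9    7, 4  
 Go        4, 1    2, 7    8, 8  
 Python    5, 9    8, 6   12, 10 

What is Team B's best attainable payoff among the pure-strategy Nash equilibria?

Both Java is a pure NE (Team A: 9 ≥ 5; Team B: 12 ≥ 9). Team B gets 12.
Both Python is a pure NE (Team A: 12 ≥ 8; Team B: 10 ≥ 9). Team B gets 10.
Every other cell has a profitable deviation for at least one player. Highest of {12, 10} is 12.

12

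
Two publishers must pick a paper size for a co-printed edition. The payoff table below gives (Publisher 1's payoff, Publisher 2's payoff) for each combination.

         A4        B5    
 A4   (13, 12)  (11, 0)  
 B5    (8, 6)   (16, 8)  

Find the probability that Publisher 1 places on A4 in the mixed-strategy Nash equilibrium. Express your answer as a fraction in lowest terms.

1/7

Publisher 1's mix p on A4 must make Publisher 2 indifferent between A4 and B5.
Publisher 2's payoff from A4: 12p + 6(1−p). From B5: 0p + 8(1−p).
Set equal: 12p = 2(1−p) → p = 2/14 = 1/7.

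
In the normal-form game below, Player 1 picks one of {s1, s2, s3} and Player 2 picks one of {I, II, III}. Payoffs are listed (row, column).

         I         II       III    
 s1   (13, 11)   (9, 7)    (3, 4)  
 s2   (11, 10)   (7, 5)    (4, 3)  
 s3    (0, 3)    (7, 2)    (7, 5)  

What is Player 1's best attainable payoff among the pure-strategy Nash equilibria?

13

(s1, I) is a pure NE (Player 1: 13 ≥ 11; Player 2: 11 ≥ 7). Player 1 gets 13.
(s3, III) is a pure NE (Player 1: 7 ≥ 4; Player 2: 5 ≥ 3). Player 1 gets 7.
Every other cell has a profitable deviation for at least one player. Highest of {13, 7} is 13.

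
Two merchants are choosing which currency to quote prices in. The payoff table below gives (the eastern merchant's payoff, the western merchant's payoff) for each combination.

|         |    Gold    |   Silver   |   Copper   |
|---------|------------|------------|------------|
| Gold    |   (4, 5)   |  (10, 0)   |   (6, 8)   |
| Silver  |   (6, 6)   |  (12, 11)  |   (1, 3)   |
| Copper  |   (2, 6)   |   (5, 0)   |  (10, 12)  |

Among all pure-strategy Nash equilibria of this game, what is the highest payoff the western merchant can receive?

Both Silver is a pure NE (the eastern merchant: 12 ≥ 10; the western merchant: 11 ≥ 6). The western merchant gets 11.
Both Copper is a pure NE (the eastern merchant: 10 ≥ 6; the western merchant: 12 ≥ 6). The western merchant gets 12.
Every other cell has a profitable deviation for at least one player. Highest of {11, 12} is 12.

12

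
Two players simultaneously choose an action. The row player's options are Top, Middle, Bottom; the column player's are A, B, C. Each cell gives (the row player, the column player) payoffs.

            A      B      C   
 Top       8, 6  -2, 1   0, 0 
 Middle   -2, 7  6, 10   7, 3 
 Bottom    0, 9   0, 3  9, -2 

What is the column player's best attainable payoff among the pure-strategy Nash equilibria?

10

(Top, A) is a pure NE (the row player: 8 ≥ 0; the column player: 6 ≥ 1). The column player gets 6.
(Middle, B) is a pure NE (the row player: 6 ≥ 0; the column player: 10 ≥ 7). The column player gets 10.
Every other cell has a profitable deviation for at least one player. Highest of {6, 10} is 10.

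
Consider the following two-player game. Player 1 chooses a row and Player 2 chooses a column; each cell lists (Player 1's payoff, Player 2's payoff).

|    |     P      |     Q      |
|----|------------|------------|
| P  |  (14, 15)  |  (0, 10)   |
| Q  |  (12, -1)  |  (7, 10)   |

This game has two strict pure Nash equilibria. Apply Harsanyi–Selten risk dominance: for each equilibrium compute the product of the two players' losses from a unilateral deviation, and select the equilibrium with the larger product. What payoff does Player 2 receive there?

At both P: Player 1 loses 14 − 12 = 2 by deviating; Player 2 loses 15 − 10 = 5. Product = 2·5 = 10.
At both Q: Player 1 loses 7 − 0 = 7 by deviating; Player 2 loses 10 − (-1) = 11. Product = 7·11 = 77.
77 > 10, so both Q is risk-dominant. Player 2's payoff there is 10.

10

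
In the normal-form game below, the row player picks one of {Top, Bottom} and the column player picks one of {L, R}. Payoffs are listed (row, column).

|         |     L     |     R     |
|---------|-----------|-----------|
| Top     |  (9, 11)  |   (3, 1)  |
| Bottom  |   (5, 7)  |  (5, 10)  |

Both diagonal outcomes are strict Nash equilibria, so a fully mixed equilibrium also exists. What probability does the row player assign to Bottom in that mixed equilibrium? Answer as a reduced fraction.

The row player's mix p on Top must make the column player indifferent between L and R.
The column player's payoff from L: 11p + 7(1−p). From R: 1p + 10(1−p).
Set equal: 10p = 3(1−p) → p = 3/13.
Probability on Bottom is 1 − 3/13 = 10/13.

10/13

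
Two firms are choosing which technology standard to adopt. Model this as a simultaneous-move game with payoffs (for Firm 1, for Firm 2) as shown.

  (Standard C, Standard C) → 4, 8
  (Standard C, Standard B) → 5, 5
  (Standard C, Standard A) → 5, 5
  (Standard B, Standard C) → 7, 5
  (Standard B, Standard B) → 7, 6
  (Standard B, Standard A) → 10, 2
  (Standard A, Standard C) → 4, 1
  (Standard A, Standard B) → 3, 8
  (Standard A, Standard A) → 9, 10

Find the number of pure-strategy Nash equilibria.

Both Standard B: Firm 1 gets 7 (best alternative 5); Firm 2 gets 6 (best alternative 5). Neither deviates — NE.
Both Standard C is not a NE: Firm 1 would switch to Standard B (7 > 4).
No other cell survives both best-response checks, so there is 1 pure NE.

1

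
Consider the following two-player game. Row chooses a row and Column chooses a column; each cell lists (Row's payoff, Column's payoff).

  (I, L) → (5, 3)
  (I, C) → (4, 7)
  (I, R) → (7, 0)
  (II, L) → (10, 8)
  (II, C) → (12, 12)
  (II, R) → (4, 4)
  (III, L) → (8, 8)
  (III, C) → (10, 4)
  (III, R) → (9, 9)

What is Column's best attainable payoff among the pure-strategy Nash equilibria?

12

(II, C) is a pure NE (Row: 12 ≥ 10; Column: 12 ≥ 8). Column gets 12.
(III, R) is a pure NE (Row: 9 ≥ 7; Column: 9 ≥ 8). Column gets 9.
Every other cell has a profitable deviation for at least one player. Highest of {12, 9} is 12.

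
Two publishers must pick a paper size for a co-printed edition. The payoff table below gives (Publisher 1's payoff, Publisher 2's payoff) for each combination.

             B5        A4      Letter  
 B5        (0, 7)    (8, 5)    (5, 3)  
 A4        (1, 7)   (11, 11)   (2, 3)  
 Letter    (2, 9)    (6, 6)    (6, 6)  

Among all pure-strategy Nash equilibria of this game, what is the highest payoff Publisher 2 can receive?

Both A4 is a pure NE (Publisher 1: 11 ≥ 8; Publisher 2: 11 ≥ 7). Publisher 2 gets 11.
(Letter, B5) is a pure NE (Publisher 1: 2 ≥ 1; Publisher 2: 9 ≥ 6). Publisher 2 gets 9.
Every other cell has a profitable deviation for at least one player. Highest of {11, 9} is 11.

11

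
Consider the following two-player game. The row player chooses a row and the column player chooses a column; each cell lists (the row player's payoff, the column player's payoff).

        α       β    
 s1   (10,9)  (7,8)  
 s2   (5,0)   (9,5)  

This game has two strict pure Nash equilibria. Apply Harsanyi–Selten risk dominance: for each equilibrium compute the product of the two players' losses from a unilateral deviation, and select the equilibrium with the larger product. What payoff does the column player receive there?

5

At (s1, α): the row player loses 10 − 5 = 5 by deviating; the column player loses 9 − 8 = 1. Product = 5·1 = 5.
At (s2, β): the row player loses 9 − 7 = 2 by deviating; the column player loses 5 − 0 = 5. Product = 2·5 = 10.
10 > 5, so (s2, β) is risk-dominant. The column player's payoff there is 5.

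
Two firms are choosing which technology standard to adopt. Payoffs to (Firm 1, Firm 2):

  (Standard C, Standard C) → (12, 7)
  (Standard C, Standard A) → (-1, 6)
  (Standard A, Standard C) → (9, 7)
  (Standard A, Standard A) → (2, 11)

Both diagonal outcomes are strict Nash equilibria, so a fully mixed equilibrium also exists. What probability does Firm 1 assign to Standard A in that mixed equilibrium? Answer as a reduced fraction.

Firm 1's mix p on Standard C must make Firm 2 indifferent between Standard C and Standard A.
Firm 2's payoff from Standard C: 7p + 7(1−p). From Standard A: 6p + 11(1−p).
Set equal: 1p = 4(1−p) → p = 4/5.
Probability on Standard A is 1 − 4/5 = 1/5.

1/5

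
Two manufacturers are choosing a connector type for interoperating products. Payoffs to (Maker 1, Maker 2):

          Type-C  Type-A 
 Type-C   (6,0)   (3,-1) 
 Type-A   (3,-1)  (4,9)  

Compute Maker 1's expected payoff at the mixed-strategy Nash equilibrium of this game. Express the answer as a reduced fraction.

15/4

Maker 2 mixes with probability q on Type-C, chosen so Maker 1 is indifferent: 6q + 3(1−q) = 3q + 4(1−q) gives q = 1/4.
Maker 1's expected payoff (from either row, since indifferent) is 6·1/4 + 3·3/4 = 15/4.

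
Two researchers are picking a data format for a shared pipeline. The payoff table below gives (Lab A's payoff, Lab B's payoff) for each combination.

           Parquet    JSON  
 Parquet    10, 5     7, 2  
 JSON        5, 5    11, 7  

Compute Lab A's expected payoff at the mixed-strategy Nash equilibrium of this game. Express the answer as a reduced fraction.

25/3

Lab B mixes with probability q on Parquet, chosen so Lab A is indifferent: 10q + 7(1−q) = 5q + 11(1−q) gives q = 4/9.
Lab A's expected payoff (from either row, since indifferent) is 10·4/9 + 7·5/9 = 25/3.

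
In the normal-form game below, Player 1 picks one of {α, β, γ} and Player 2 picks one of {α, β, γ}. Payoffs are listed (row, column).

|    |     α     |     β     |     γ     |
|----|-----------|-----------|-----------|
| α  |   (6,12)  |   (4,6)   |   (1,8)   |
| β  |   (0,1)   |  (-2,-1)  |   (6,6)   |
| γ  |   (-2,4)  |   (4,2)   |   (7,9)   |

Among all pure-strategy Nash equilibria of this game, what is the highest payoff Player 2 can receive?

12

Both α is a pure NE (Player 1: 6 ≥ 0; Player 2: 12 ≥ 8). Player 2 gets 12.
Both γ is a pure NE (Player 1: 7 ≥ 6; Player 2: 9 ≥ 4). Player 2 gets 9.
Every other cell has a profitable deviation for at least one player. Highest of {12, 9} is 12.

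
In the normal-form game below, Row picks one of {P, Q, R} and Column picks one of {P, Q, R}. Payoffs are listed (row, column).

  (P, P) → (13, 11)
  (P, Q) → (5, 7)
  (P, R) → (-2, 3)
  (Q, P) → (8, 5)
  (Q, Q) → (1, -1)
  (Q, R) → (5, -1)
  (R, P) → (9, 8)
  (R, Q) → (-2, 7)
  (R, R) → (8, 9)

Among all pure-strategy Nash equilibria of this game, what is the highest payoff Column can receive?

11

Both P is a pure NE (Row: 13 ≥ 9; Column: 11 ≥ 7). Column gets 11.
Both R is a pure NE (Row: 8 ≥ 5; Column: 9 ≥ 8). Column gets 9.
Every other cell has a profitable deviation for at least one player. Highest of {11, 9} is 11.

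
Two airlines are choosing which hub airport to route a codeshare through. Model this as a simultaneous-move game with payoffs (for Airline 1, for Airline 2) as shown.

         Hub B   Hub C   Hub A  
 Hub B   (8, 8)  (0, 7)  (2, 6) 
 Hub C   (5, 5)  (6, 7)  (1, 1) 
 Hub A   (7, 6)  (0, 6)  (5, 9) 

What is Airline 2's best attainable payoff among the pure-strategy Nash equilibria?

9

Both Hub B is a pure NE (Airline 1: 8 ≥ 7; Airline 2: 8 ≥ 7). Airline 2 gets 8.
Both Hub C is a pure NE (Airline 1: 6 ≥ 0; Airline 2: 7 ≥ 5). Airline 2 gets 7.
Both Hub A is a pure NE (Airline 1: 5 ≥ 2; Airline 2: 9 ≥ 6). Airline 2 gets 9.
Every other cell has a profitable deviation for at least one player. Highest of {8, 7, 9} is 9.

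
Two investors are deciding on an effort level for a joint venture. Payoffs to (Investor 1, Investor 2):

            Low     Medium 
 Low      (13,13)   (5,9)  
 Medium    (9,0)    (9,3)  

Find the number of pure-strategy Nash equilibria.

Both Low: Investor 1 gets 13 (best alternative 9); Investor 2 gets 13 (best alternative 9). Neither deviates — NE.
Both Medium: Investor 1 gets 9 (best alternative 5); Investor 2 gets 3 (best alternative 0). Neither deviates — NE.
(Low, Medium) is not a NE: Investor 1 would switch to Medium (9 > 5).
No other cell survives both best-response checks, so there are 2 pure NE.

2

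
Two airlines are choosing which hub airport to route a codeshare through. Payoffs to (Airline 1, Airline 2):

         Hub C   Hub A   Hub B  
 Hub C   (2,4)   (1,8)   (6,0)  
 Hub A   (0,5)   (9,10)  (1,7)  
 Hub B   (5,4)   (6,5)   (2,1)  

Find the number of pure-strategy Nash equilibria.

Both Hub A: Airline 1 gets 9 (best alternative 6); Airline 2 gets 10 (best alternative 7). Neither deviates — NE.
Both Hub B is not a NE: Airline 1 would switch to Hub C (6 > 2).
No other cell survives both best-response checks, so there is 1 pure NE.

1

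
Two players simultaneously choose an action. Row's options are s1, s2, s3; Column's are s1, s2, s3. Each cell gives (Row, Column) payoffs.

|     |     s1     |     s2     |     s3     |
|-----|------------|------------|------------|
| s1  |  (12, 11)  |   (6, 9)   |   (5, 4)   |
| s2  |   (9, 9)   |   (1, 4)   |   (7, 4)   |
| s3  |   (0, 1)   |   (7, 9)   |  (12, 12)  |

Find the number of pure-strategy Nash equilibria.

Both s1: Row gets 12 (best alternative 9); Column gets 11 (best alternative 9). Neither deviates — NE.
Both s3: Row gets 12 (best alternative 7); Column gets 12 (best alternative 9). Neither deviates — NE.
Both s2 is not a NE: Row would switch to s3 (7 > 1).
No other cell survives both best-response checks, so there are 2 pure NE.

2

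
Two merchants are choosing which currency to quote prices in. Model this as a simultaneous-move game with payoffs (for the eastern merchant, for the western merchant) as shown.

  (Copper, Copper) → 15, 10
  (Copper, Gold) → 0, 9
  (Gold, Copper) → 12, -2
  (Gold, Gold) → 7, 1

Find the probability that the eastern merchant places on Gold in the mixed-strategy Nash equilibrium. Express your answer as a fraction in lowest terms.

1/4

The eastern merchant's mix p on Copper must make the western merchant indifferent between Copper and Gold.
The western merchant's payoff from Copper: 10p + (-2)(1−p). From Gold: 9p + 1(1−p).
Set equal: 1p = 3(1−p) → p = 3/4.
Probability on Gold is 1 − 3/4 = 1/4.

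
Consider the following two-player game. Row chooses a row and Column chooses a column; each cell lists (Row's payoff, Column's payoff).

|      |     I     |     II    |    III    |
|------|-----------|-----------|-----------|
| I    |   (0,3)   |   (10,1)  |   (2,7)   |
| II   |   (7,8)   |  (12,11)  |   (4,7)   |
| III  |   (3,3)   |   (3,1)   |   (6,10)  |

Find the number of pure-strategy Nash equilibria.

2

Both II: Row gets 12 (best alternative 10); Column gets 11 (best alternative 8). Neither deviates — NE.
Both III: Row gets 6 (best alternative 4); Column gets 10 (best alternative 3). Neither deviates — NE.
Both I is not a NE: Row would switch to II (7 > 0).
No other cell survives both best-response checks, so there are 2 pure NE.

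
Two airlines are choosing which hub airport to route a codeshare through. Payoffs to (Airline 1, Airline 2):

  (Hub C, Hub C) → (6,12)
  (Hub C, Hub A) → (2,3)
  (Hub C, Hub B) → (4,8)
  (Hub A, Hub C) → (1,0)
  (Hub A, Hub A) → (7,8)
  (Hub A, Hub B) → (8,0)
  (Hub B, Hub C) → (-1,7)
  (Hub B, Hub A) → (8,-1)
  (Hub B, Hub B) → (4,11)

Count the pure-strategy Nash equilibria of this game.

1

Both Hub C: Airline 1 gets 6 (best alternative 1); Airline 2 gets 12 (best alternative 8). Neither deviates — NE.
Both Hub B is not a NE: Airline 1 would switch to Hub A (8 > 4).
No other cell survives both best-response checks, so there is 1 pure NE.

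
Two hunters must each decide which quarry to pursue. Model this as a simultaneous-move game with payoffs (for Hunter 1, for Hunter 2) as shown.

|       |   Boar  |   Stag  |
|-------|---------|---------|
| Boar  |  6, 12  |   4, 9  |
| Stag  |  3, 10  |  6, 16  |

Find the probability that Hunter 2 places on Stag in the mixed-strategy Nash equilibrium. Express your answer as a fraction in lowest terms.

3/5

Hunter 2's mix q on Boar must make Hunter 1 indifferent between Boar and Stag.
Hunter 1's payoff from Boar: 6q + 4(1−q). From Stag: 3q + 6(1−q).
Set equal: 3q = 2(1−q) → q = 2/5.
Probability on Stag is 1 − 2/5 = 3/5.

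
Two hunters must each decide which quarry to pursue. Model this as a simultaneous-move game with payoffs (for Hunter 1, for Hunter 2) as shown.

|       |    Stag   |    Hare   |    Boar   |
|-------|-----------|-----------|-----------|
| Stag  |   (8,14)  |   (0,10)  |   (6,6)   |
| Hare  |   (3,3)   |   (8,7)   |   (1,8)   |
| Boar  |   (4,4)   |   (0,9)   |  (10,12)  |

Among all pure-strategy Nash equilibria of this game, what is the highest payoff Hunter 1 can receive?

Both Stag is a pure NE (Hunter 1: 8 ≥ 4; Hunter 2: 14 ≥ 10). Hunter 1 gets 8.
Both Boar is a pure NE (Hunter 1: 10 ≥ 6; Hunter 2: 12 ≥ 9). Hunter 1 gets 10.
Every other cell has a profitable deviation for at least one player. Highest of {8, 10} is 10.

10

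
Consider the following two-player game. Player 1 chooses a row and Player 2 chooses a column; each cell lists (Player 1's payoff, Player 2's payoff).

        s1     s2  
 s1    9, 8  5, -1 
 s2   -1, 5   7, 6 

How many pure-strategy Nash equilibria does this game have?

Both s1: Player 1 gets 9 (best alternative -1); Player 2 gets 8 (best alternative -1). Neither deviates — NE.
Both s2: Player 1 gets 7 (best alternative 5); Player 2 gets 6 (best alternative 5). Neither deviates — NE.
(s2, s1) is not a NE: Player 1 would switch to s1 (9 > -1).
No other cell survives both best-response checks, so there are 2 pure NE.

2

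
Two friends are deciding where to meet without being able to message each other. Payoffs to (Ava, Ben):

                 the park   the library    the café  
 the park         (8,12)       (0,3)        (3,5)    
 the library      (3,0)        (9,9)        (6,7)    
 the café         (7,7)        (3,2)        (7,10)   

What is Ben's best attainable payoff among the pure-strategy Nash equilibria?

Both the park is a pure NE (Ava: 8 ≥ 7; Ben: 12 ≥ 5). Ben gets 12.
Both the library is a pure NE (Ava: 9 ≥ 3; Ben: 9 ≥ 7). Ben gets 9.
Both the café is a pure NE (Ava: 7 ≥ 6; Ben: 10 ≥ 7). Ben gets 10.
Every other cell has a profitable deviation for at least one player. Highest of {12, 9, 10} is 12.

12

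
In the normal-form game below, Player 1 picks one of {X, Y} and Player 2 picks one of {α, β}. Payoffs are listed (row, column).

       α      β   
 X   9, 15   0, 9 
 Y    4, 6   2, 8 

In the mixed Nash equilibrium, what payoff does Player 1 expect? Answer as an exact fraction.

18/7

Player 2 mixes with probability q on α, chosen so Player 1 is indifferent: 9q + 0(1−q) = 4q + 2(1−q) gives q = 2/7.
Player 1's expected payoff (from either row, since indifferent) is 9·2/7 + 0·5/7 = 18/7.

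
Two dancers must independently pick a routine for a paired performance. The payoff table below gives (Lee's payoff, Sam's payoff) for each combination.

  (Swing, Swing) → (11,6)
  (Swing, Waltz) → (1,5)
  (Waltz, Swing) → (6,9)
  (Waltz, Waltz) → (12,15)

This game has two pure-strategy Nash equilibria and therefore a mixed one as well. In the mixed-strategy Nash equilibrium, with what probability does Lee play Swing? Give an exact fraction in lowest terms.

6/7

Lee's mix p on Swing must make Sam indifferent between Swing and Waltz.
Sam's payoff from Swing: 6p + 9(1−p). From Waltz: 5p + 15(1−p).
Set equal: 1p = 6(1−p) → p = 6/7.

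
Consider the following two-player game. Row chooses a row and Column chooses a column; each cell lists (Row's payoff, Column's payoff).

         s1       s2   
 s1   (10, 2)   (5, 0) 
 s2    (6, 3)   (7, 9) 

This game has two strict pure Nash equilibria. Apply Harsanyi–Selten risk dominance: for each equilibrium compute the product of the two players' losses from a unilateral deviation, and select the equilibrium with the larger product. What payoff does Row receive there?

At both s1: Row loses 10 − 6 = 4 by deviating; Column loses 2 − 0 = 2. Product = 4·2 = 8.
At both s2: Row loses 7 − 5 = 2 by deviating; Column loses 9 − 3 = 6. Product = 2·6 = 12.
12 > 8, so both s2 is risk-dominant. Row's payoff there is 7.

7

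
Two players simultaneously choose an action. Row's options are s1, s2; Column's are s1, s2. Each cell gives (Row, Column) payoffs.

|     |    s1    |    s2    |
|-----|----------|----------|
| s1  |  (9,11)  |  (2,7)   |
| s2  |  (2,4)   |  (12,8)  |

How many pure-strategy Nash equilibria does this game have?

2

Both s1: Row gets 9 (best alternative 2); Column gets 11 (best alternative 7). Neither deviates — NE.
Both s2: Row gets 12 (best alternative 2); Column gets 8 (best alternative 4). Neither deviates — NE.
(s1, s2) is not a NE: Row would switch to s2 (12 > 2).
No other cell survives both best-response checks, so there are 2 pure NE.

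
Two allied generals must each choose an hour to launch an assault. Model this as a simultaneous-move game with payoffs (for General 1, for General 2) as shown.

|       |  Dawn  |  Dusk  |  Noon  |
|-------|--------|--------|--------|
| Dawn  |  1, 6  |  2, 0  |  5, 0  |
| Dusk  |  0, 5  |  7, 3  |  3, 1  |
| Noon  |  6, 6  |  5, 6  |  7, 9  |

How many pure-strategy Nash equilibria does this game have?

Both Noon: General 1 gets 7 (best alternative 5); General 2 gets 9 (best alternative 6). Neither deviates — NE.
Both Dusk is not a NE: General 2 would switch to Dawn (5 > 3).
No other cell survives both best-response checks, so there is 1 pure NE.

1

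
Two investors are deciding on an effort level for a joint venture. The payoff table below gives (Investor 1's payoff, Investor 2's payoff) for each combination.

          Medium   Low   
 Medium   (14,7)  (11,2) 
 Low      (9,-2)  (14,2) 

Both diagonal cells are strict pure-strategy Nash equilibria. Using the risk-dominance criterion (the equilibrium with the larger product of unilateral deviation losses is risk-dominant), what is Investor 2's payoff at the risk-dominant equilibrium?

At both Medium: Investor 1 loses 14 − 9 = 5 by deviating; Investor 2 loses 7 − 2 = 5. Product = 5·5 = 25.
At both Low: Investor 1 loses 14 − 11 = 3 by deviating; Investor 2 loses 2 − (-2) = 4. Product = 3·4 = 12.
25 > 12, so both Medium is risk-dominant. Investor 2's payoff there is 7.

7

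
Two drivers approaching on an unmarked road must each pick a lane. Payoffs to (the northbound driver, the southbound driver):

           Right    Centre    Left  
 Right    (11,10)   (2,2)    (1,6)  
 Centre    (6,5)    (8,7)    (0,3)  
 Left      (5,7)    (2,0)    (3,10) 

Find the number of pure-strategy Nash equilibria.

Both Right: the northbound driver gets 11 (best alternative 6); the southbound driver gets 10 (best alternative 6). Neither deviates — NE.
Both Centre: the northbound driver gets 8 (best alternative 2); the southbound driver gets 7 (best alternative 5). Neither deviates — NE.
Both Left: the northbound driver gets 3 (best alternative 1); the southbound driver gets 10 (best alternative 7). Neither deviates — NE.
(Left, Centre) is not a NE: the northbound driver would switch to Centre (8 > 2).
No other cell survives both best-response checks, so there are 3 pure NE.

3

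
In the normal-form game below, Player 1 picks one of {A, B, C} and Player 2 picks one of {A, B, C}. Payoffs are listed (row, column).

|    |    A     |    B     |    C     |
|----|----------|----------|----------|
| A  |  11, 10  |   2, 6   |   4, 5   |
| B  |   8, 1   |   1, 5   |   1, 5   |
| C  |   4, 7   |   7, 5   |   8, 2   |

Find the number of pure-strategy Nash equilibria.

1

Both A: Player 1 gets 11 (best alternative 8); Player 2 gets 10 (best alternative 6). Neither deviates — NE.
Both C is not a NE: Player 2 would switch to A (7 > 2).
No other cell survives both best-response checks, so there is 1 pure NE.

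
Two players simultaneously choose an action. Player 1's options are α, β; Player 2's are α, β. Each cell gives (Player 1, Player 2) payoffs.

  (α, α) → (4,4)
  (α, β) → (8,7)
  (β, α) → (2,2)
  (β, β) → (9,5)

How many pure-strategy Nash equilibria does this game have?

1

Both β: Player 1 gets 9 (best alternative 8); Player 2 gets 5 (best alternative 2). Neither deviates — NE.
Both α is not a NE: Player 2 would switch to β (7 > 4).
No other cell survives both best-response checks, so there is 1 pure NE.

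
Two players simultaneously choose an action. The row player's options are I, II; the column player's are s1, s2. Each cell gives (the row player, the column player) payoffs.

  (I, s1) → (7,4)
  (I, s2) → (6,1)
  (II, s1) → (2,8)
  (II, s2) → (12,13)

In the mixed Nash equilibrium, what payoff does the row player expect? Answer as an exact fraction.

72/11

The column player mixes with probability q on s1, chosen so the row player is indifferent: 7q + 6(1−q) = 2q + 12(1−q) gives q = 6/11.
The row player's expected payoff (from either row, since indifferent) is 7·6/11 + 6·5/11 = 72/11.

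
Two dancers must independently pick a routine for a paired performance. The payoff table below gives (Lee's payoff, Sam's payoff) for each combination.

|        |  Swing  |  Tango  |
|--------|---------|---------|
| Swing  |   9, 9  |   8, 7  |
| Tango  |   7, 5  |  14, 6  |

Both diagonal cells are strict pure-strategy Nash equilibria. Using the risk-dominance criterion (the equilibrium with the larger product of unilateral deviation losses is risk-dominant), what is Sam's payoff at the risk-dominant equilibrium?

6

At both Swing: Lee loses 9 − 7 = 2 by deviating; Sam loses 9 − 7 = 2. Product = 2·2 = 4.
At both Tango: Lee loses 14 − 8 = 6 by deviating; Sam loses 6 − 5 = 1. Product = 6·1 = 6.
6 > 4, so both Tango is risk-dominant. Sam's payoff there is 6.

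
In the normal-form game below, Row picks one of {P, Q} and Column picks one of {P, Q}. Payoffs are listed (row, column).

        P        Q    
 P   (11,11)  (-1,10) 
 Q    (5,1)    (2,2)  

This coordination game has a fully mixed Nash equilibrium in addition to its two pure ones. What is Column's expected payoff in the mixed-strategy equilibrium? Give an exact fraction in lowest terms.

6

Row mixes with probability p on P, chosen so Column is indifferent: 11p + 1(1−p) = 10p + 2(1−p) gives p = 1/2.
Column's expected payoff is 11·1/2 + 1·1/2 = 6.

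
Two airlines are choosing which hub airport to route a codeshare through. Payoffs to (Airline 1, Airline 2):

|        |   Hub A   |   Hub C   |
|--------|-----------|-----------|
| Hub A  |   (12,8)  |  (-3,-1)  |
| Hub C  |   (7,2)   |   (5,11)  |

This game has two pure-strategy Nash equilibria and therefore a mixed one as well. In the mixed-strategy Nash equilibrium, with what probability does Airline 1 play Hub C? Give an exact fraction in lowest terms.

1/2

Airline 1's mix p on Hub A must make Airline 2 indifferent between Hub A and Hub C.
Airline 2's payoff from Hub A: 8p + 2(1−p). From Hub C: (-1)p + 11(1−p).
Set equal: 9p = 9(1−p) → p = 9/18 = 1/2.
Probability on Hub C is 1 − 1/2 = 1/2.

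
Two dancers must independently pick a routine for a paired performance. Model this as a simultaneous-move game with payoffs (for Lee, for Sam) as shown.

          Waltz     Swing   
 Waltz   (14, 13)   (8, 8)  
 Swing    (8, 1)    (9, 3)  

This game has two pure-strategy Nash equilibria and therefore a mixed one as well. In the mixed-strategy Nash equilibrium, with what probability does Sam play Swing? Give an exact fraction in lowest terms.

Sam's mix q on Waltz must make Lee indifferent between Waltz and Swing.
Lee's payoff from Waltz: 14q + 8(1−q). From Swing: 8q + 9(1−q).
Set equal: 6q = 1(1−q) → q = 1/7.
Probability on Swing is 1 − 1/7 = 6/7.

6/7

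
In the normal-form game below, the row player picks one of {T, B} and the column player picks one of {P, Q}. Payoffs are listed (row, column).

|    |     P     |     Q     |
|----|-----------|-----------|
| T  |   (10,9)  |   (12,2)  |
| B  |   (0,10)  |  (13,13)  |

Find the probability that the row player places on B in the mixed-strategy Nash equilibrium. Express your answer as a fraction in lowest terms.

The row player's mix p on T must make the column player indifferent between P and Q.
The column player's payoff from P: 9p + 10(1−p). From Q: 2p + 13(1−p).
Set equal: 7p = 3(1−p) → p = 3/10.
Probability on B is 1 − 3/10 = 7/10.

7/10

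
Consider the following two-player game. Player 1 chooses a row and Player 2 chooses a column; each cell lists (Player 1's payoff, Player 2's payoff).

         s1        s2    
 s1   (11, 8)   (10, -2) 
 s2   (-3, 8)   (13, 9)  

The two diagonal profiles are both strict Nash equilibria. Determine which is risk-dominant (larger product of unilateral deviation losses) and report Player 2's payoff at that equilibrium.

8

At both s1: Player 1 loses 11 − (-3) = 14 by deviating; Player 2 loses 8 − (-2) = 10. Product = 14·10 = 140.
At both s2: Player 1 loses 13 − 10 = 3 by deviating; Player 2 loses 9 − 8 = 1. Product = 3·1 = 3.
140 > 3, so both s1 is risk-dominant. Player 2's payoff there is 8.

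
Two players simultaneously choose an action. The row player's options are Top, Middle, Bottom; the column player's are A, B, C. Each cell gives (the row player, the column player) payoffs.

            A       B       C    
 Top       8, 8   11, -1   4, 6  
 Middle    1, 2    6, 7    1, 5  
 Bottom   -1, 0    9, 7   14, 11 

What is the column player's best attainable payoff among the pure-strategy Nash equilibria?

(Top, A) is a pure NE (the row player: 8 ≥ 1; the column player: 8 ≥ 6). The column player gets 8.
(Bottom, C) is a pure NE (the row player: 14 ≥ 4; the column player: 11 ≥ 7). The column player gets 11.
Every other cell has a profitable deviation for at least one player. Highest of {8, 11} is 11.

11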